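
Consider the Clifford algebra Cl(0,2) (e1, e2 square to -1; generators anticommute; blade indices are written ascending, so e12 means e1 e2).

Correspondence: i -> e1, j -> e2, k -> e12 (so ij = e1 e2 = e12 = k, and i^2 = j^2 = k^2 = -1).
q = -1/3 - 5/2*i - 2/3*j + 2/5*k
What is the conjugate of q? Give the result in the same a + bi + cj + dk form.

In blades: q = -1/3 - 5/2*e1 - 2/3*e2 + 2/5*e12.
Conjugation here is Clifford conjugation: the scalar is fixed and the grade-1 and grade-2 blades all flip sign, giving -1/3 + 5/2*e1 + 2/3*e2 - 2/5*e12; translating back:
Answer: -1/3 + 5/2*i + 2/3*j - 2/5*k


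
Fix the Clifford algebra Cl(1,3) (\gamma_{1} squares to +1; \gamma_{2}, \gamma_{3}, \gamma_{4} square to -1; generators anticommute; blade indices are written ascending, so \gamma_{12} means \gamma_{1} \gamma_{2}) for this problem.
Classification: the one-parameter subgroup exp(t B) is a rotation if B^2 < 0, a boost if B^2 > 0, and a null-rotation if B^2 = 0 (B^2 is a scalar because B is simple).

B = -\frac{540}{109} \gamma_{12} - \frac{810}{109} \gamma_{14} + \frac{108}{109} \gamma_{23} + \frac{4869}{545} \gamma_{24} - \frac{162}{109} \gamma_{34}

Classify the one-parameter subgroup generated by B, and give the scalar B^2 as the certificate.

B^2 term by term: the squares give (-\frac{540}{109})^2*(\gamma_{12})^2 + (-\frac{810}{109})^2*(\gamma_{14})^2 + (\frac{108}{109})^2*(\gamma_{23})^2 + (\frac{4869}{545})^2*(\gamma_{24})^2 + (-\frac{162}{109})^2*(\gamma_{34})^2 = \frac{291600}{11881}*(+1) + \frac{656100}{11881}*(+1) + \frac{11664}{11881}*(-1) + \frac{23707161}{297025}*(-1) + \frac{26244}{11881}*(-1) = -\frac{81}{25} (each basis 2-blade squares to minus the product of its generators' squares); cross terms between blades sharing an index anticommute and cancel; the commuting (index-disjoint) pairs give grade-4 terms 2*c*c'*(blade product), which cancel blade by blade — \gamma_{1234}: \frac{174960}{11881} - \frac{174960}{11881} = 0 — confirming B is simple. So B^2 = -\frac{81}{25}.
Answer: rotation, certificate B^2 = -\frac{81}{25}. Why this suffices: the scalar -\frac{81}{25} survives any versor conjugation, so its sign alone determines the class however B is presented.


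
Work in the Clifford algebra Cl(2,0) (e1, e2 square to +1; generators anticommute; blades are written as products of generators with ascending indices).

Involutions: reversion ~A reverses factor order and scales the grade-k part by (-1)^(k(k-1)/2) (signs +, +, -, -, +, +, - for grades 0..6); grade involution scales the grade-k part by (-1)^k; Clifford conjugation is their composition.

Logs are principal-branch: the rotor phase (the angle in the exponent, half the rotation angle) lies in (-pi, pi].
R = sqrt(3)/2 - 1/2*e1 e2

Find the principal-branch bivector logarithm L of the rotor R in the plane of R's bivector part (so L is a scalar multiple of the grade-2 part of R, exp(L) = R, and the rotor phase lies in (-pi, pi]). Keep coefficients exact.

The scalar part of R is sqrt(3)/2, so the principal-branch rotor phase is pinned; divide the bivector part by its sine to get the unit plane — L is the phase times that plane.
Concretely: cos(phase) = sqrt(3)/2 gives phase = ±pi/6, and since phase/sin(phase) is even the sign is immaterial: L = (phase/sin(phase)) * <R>_2 = (pi/3) * <R>_2.
Answer: -pi/6*e1 e2


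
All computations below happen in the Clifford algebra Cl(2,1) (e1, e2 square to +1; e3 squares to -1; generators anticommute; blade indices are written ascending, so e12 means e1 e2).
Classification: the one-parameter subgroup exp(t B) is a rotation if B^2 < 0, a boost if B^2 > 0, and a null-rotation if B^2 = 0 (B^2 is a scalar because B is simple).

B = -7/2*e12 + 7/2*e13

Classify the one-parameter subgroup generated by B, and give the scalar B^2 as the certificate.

B^2 term by term: the squares give (-7/2)^2*(e12)^2 + (7/2)^2*(e13)^2 = 49/4*(-1) + 49/4*(+1) = 0 (each basis 2-blade squares to minus the product of its generators' squares); cross terms between blades sharing an index anticommute and cancel. So B^2 = 0.
Answer: null-rotation, certificate B^2 = 0. The invariant at work: B^2 = 0 is unchanged by conjugation, hence its sign classifies the subgroup whatever basis B is written in.


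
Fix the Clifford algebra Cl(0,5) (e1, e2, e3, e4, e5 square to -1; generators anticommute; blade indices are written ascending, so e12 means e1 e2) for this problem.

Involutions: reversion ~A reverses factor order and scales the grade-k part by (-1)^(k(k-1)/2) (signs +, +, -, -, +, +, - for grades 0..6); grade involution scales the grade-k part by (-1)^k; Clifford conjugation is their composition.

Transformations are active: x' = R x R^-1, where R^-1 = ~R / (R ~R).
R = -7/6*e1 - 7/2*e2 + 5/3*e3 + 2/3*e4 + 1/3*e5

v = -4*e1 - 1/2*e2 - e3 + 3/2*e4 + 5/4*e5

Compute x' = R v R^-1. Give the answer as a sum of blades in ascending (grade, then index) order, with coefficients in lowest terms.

~R = -7/6*e1 - 7/2*e2 + 5/3*e3 + 2/3*e4 + 1/3*e5, and R ~R = -305/18, so R^-1 = ~R / (-305/18).
R v = -37/6 - 161/12*e12 + 47/6*e13 + 11/12*e14 - 1/8*e15 + 13/3*e23 - 59/12*e24 - 101/24*e25 + 19/6*e34 + 29/12*e35 + 1/3*e45
Answer: 961/305*e1 - 1249/610*e2 + 135/61*e3 - 619/610*e4 - 1229/1220*e5


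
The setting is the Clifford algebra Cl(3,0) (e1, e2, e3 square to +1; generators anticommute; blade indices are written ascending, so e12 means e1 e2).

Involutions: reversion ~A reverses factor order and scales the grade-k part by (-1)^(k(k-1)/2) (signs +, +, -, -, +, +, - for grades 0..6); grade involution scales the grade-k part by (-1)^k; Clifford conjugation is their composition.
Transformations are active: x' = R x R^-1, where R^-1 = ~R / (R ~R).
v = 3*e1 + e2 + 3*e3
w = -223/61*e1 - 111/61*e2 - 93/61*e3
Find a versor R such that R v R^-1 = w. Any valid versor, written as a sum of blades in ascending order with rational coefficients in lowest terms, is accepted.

Why this works: both vectors square to 19, so q(v) = q(w) and R = v + w = -40/61*e1 - 50/61*e2 + 90/61*e3 carries v to w — its own direction survives, the complement (v - w)/2 flips.
Answer: -40/61*e1 - 50/61*e2 + 90/61*e3


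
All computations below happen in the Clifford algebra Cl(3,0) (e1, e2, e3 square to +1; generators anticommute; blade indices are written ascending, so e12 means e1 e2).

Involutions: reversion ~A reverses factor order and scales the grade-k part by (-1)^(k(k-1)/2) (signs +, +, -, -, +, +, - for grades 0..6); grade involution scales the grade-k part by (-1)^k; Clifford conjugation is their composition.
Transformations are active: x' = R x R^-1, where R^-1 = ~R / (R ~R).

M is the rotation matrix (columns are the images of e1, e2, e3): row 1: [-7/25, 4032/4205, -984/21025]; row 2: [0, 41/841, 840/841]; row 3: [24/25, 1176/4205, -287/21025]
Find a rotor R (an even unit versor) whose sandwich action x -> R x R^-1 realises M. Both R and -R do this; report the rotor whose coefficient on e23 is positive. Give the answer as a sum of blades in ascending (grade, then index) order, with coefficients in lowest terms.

Method: write R = a + b12*e12 + b13*e13 + b23*e23 with a^2 + b12^2 + b13^2 + b23^2 = 1 (so R^-1 = ~R). Expanding the columns R e_j ~R gives tr M = 4a^2 - 1 and, from the antisymmetric part, M21 - M12 = -4a*b12, M13 - M31 = 4a*b13, M32 - M23 = -4a*b23.
Here tr M = -5149/21025, so a^2 = (1 + tr M)/4 = 3969/21025 and a = ±63/145. Taking a = 63/145: M21 - M12 = -4032/4205, M13 - M31 = -21168/21025, M32 - M23 = -3024/4205, giving b12 = 16/29, b13 = -84/145, b23 = 12/29, i.e. R = 63/145 + 16/29*e12 - 84/145*e13 + 12/29*e23.
Its e23 coefficient is already positive.
Answer: 63/145 + 16/29*e12 - 84/145*e13 + 12/29*e23. Why the constraint matters: R and -R act identically through the sandwich — M has trace -5149/21025 either way — so only the sign condition on e23 picks one of the two preimages.


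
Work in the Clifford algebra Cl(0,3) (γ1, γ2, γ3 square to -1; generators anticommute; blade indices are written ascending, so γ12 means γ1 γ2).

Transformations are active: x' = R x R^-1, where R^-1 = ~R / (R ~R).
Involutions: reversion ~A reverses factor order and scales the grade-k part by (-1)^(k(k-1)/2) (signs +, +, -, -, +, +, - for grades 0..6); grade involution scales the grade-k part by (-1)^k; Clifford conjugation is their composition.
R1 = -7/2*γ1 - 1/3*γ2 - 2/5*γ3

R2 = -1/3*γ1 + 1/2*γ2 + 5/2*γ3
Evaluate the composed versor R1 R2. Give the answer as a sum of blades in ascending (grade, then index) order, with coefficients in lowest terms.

Distribute over the terms of R1 (each basis-blade product reordered to ascending indices, repeated generators contracted through their squares):
(-7/2*γ1) R2 = -7/6 - 7/4*γ12 - 35/4*γ13
(-1/3*γ2) R2 = 1/6 - 1/9*γ12 - 5/6*γ23
(-2/5*γ3) R2 = 1 - 2/15*γ13 + 1/5*γ23
Summing the partial products and collecting blades:
Answer: -67/36*γ12 - 533/60*γ13 - 19/30*γ23


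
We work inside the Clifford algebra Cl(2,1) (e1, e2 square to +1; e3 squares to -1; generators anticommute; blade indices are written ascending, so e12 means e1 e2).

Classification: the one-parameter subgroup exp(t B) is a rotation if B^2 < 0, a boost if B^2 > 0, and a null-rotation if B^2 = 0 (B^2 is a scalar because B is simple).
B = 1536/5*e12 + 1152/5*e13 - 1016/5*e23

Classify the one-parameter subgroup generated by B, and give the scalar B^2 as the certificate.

B^2 term by term: the squares give (1536/5)^2*(e12)^2 + (1152/5)^2*(e13)^2 + (-1016/5)^2*(e23)^2 = 2359296/25*(-1) + 1327104/25*(+1) + 1032256/25*(+1) = 64/25 (each basis 2-blade squares to minus the product of its generators' squares); cross terms between blades sharing an index anticommute and cancel. So B^2 = 64/25.
Answer: boost, certificate B^2 = 64/25. Note: conjugating B changes its blade decomposition but never the scalar B^2 = 64/25, whose sign settles the classification.


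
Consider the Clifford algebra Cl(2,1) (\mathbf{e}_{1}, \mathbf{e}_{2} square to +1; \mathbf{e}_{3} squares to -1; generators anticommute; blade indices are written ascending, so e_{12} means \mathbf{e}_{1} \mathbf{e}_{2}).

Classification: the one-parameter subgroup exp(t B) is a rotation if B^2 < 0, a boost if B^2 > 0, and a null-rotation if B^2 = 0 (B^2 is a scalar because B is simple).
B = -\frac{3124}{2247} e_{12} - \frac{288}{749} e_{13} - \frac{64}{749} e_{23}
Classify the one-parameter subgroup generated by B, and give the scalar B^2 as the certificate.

B^2 term by term: the squares give (-\frac{3124}{2247})^2*(e_{12})^2 + (-\frac{288}{749})^2*(e_{13})^2 + (-\frac{64}{749})^2*(e_{23})^2 = \frac{9759376}{5049009}*(-1) + \frac{82944}{561001}*(+1) + \frac{4096}{561001}*(+1) = -\frac{16}{9} (each basis 2-blade squares to minus the product of its generators' squares); cross terms between blades sharing an index anticommute and cancel. So B^2 = -\frac{16}{9}.
Answer: rotation, certificate B^2 = -\frac{16}{9}. No conjugation can change B^2 = -\frac{16}{9}; the sign gives the class.


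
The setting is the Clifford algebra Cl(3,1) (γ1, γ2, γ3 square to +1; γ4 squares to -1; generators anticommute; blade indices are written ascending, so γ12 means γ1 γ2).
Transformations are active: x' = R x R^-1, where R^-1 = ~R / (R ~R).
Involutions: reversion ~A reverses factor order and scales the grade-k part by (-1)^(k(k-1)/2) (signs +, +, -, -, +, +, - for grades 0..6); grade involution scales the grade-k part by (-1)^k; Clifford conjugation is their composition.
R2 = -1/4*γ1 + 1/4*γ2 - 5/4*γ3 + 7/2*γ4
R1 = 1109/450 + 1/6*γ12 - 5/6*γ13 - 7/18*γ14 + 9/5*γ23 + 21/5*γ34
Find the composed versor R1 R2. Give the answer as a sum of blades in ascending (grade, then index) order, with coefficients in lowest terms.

Distribute over the terms of R2 (each basis-blade product reordered to ascending indices, repeated generators contracted through their squares):
R1 (-1/4*γ1) = -1109/1800*γ1 + 1/24*γ2 - 5/24*γ3 - 7/72*γ4 - 9/20*γ123 - 21/20*γ134
R1 (1/4*γ2) = 1/24*γ1 + 1109/1800*γ2 - 9/20*γ3 + 5/24*γ123 + 7/72*γ124 + 21/20*γ234
R1 (-5/4*γ3) = 25/24*γ1 - 9/4*γ2 - 1109/360*γ3 + 21/4*γ4 - 5/24*γ123 - 35/72*γ134
R1 (7/2*γ4) = 49/36*γ1 - 147/10*γ3 + 7763/900*γ4 + 7/12*γ124 - 35/12*γ134 + 63/10*γ234
Summing the partial products and collecting blades:
Answer: 1097/600*γ1 - 1433/900*γ2 - 3319/180*γ3 + 8267/600*γ4 - 9/20*γ123 + 49/72*γ124 - 1603/360*γ134 + 147/20*γ234


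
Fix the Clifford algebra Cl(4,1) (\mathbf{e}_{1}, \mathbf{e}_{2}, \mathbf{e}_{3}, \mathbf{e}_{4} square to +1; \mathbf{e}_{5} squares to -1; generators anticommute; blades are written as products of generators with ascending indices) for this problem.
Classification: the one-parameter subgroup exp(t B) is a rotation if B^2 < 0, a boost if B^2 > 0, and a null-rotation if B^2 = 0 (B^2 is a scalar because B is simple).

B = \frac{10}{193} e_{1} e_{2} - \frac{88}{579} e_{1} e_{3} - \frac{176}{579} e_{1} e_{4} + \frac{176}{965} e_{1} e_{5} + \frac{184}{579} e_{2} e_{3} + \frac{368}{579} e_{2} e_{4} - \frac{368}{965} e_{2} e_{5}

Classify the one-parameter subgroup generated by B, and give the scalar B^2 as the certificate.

B^2 term by term: the squares give (\frac{10}{193})^2*(e_{1} e_{2})^2 + (-\frac{88}{579})^2*(e_{1} e_{3})^2 + (-\frac{176}{579})^2*(e_{1} e_{4})^2 + (\frac{176}{965})^2*(e_{1} e_{5})^2 + (\frac{184}{579})^2*(e_{2} e_{3})^2 + (\frac{368}{579})^2*(e_{2} e_{4})^2 + (-\frac{368}{965})^2*(e_{2} e_{5})^2 = \frac{100}{37249}*(-1) + \frac{7744}{335241}*(-1) + \frac{30976}{335241}*(-1) + \frac{30976}{931225}*(+1) + \frac{33856}{335241}*(-1) + \frac{135424}{335241}*(-1) + \frac{135424}{931225}*(+1) = -\frac{4}{9} (each basis 2-blade squares to minus the product of its generators' squares); cross terms between blades sharing an index anticommute and cancel; the commuting (index-disjoint) pairs give grade-4 terms 2*c*c'*(blade product), which cancel blade by blade — e_{1} e_{2} e_{3} e_{4}: \frac{64768}{335241} - \frac{64768}{335241} = 0; e_{1} e_{2} e_{3} e_{5}: -\frac{64768}{558735} + \frac{64768}{558735} = 0; e_{1} e_{2} e_{4} e_{5}: -\frac{129536}{558735} + \frac{129536}{558735} = 0 — confirming B is simple. So B^2 = -\frac{4}{9}.
Answer: rotation, certificate B^2 = -\frac{4}{9}. One invariant decides it: the square -\frac{4}{9} survives every conjugation, and its sign is exactly the classification.


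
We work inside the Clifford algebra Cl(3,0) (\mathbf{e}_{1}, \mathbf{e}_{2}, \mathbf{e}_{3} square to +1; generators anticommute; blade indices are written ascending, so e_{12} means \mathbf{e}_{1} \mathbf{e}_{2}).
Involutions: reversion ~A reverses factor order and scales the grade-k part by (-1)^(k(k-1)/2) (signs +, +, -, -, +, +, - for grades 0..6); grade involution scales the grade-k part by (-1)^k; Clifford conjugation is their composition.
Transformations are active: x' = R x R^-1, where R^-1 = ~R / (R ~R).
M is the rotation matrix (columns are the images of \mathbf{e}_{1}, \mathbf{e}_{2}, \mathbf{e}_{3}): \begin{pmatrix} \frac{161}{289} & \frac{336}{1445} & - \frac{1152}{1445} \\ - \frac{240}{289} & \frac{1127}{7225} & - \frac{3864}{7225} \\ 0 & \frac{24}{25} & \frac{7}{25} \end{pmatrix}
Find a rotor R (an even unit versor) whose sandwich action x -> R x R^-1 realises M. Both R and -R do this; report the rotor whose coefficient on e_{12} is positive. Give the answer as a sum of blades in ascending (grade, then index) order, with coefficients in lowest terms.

Method: write R = a + b12*e_{12} + b13*e_{13} + b23*e_{23} with a^2 + b12^2 + b13^2 + b23^2 = 1 (so R^-1 = ~R). Expanding the columns R e_j ~R gives tr M = 4a^2 - 1 and, from the antisymmetric part, M21 - M12 = -4a*b12, M13 - M31 = 4a*b13, M32 - M23 = -4a*b23.
Here tr M = \frac{287}{289}, so a^2 = (1 + tr M)/4 = \frac{144}{289} and a = ±\frac{12}{17}. Taking a = \frac{12}{17}: M21 - M12 = -\frac{1536}{1445}, M13 - M31 = -\frac{1152}{1445}, M32 - M23 = \frac{432}{289}, giving b12 = \frac{32}{85}, b13 = -\frac{24}{85}, b23 = -\frac{9}{17}, i.e. R = \frac{12}{17} + \frac{32}{85} e_{12} - \frac{24}{85} e_{13} - \frac{9}{17} e_{23}.
Its e_{12} coefficient is already positive.
Answer: \frac{12}{17} + \frac{32}{85} e_{12} - \frac{24}{85} e_{13} - \frac{9}{17} e_{23}. Why the constraint matters: R and -R act identically through the sandwich — M has trace \frac{287}{289} either way — so only the sign condition on e_{12} picks one of the two preimages.


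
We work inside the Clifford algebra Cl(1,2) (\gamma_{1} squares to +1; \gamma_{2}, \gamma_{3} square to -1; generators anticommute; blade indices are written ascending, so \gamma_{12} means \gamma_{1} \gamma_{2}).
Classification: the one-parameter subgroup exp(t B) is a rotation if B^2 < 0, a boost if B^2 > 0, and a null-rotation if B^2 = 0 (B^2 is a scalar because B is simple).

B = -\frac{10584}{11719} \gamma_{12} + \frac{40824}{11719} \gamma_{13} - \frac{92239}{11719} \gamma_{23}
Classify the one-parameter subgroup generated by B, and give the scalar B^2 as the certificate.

B^2 term by term: the squares give (-\frac{10584}{11719})^2*(\gamma_{12})^2 + (\frac{40824}{11719})^2*(\gamma_{13})^2 + (-\frac{92239}{11719})^2*(\gamma_{23})^2 = \frac{112021056}{137334961}*(+1) + \frac{1666598976}{137334961}*(+1) + \frac{8508033121}{137334961}*(-1) = -49 (each basis 2-blade squares to minus the product of its generators' squares); cross terms between blades sharing an index anticommute and cancel. So B^2 = -49.
Answer: rotation, certificate B^2 = -49. The invariant at work: B^2 = -49 is unchanged by conjugation, hence its sign classifies the subgroup whatever basis B is written in.


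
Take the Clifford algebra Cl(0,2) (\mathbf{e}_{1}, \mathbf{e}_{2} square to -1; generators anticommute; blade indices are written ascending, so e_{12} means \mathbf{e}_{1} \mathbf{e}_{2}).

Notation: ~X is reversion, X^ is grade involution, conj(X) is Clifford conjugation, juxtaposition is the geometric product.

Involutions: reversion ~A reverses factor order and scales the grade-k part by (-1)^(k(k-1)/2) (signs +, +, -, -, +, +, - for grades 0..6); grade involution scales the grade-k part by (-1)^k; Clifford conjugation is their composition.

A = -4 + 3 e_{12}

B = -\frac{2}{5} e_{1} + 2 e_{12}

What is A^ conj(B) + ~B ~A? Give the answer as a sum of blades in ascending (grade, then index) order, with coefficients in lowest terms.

first term: 6 - \frac{8}{5} e_{1} + \frac{6}{5} e_{2} + 8 e_{12}
second term: -6 + \frac{8}{5} e_{1} - \frac{6}{5} e_{2} + 8 e_{12}
Answer: 16 e_{12}


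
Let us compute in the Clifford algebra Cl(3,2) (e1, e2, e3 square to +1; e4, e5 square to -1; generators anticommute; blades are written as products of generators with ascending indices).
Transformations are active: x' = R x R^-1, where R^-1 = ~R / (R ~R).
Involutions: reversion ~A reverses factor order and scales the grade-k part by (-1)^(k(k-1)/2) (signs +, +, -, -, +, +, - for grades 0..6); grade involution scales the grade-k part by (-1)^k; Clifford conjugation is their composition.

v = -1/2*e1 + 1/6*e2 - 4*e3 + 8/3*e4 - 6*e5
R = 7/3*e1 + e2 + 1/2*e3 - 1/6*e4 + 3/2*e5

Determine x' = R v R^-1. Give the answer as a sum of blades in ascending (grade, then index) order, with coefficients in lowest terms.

~R = 7/3*e1 + e2 + 1/2*e3 - 1/6*e4 + 3/2*e5, and R ~R = 53/12, so R^-1 = ~R / (53/12).
R v = 58/9 + 8/9*e1 e2 - 109/12*e1 e3 + 221/36*e1 e4 - 53/4*e1 e5 - 49/12*e2 e3 + 97/36*e2 e4 - 25/4*e2 e5 + 2/3*e3 e4 + 3*e3 e5 - 3*e4 e5
Answer: 6973/954*e1 + 875/318*e2 + 868/159*e3 - 1504/477*e4 + 550/53*e5


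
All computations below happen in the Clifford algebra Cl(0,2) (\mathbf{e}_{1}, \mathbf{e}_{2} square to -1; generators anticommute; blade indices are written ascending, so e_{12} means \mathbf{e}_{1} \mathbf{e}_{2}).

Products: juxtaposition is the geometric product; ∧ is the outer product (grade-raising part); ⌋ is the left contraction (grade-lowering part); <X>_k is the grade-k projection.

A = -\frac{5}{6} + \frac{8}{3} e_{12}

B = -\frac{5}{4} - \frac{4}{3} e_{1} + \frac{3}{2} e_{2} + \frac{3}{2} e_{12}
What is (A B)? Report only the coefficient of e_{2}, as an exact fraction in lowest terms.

step 1: -\frac{71}{24} - \frac{26}{9} e_{1} - \frac{173}{36} e_{2} - \frac{55}{12} e_{12}
Answer: -\frac{173}{36}


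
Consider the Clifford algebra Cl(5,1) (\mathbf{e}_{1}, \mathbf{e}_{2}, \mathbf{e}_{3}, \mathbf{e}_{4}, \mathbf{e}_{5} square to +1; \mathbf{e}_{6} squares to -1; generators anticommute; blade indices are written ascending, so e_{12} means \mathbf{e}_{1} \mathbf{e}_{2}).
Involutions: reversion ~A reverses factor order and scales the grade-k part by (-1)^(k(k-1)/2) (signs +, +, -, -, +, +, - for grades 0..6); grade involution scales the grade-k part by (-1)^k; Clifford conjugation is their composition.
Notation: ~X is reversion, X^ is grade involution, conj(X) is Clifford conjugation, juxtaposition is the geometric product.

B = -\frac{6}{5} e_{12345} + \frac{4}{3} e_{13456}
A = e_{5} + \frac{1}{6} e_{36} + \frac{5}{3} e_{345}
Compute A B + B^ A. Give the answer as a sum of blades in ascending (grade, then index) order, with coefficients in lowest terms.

first term: 2 e_{12} + \frac{20}{9} e_{16} + \frac{2}{9} e_{145} - \frac{6}{5} e_{1234} - \frac{4}{3} e_{1346} + \frac{1}{5} e_{12456}
second term: -2 e_{12} - \frac{20}{9} e_{16} - \frac{2}{9} e_{145} + \frac{6}{5} e_{1234} + \frac{4}{3} e_{1346} + \frac{1}{5} e_{12456}
Answer: \frac{2}{5} e_{12456}


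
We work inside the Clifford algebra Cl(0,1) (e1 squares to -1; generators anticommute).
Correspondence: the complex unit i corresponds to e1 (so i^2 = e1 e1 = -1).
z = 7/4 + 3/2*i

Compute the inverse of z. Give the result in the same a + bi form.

In blades: z = 7/4 + 3/2*e1.
With qbar = 7/4 - 3/2*e1 (scalar fixed, mapped units negated), z qbar = 85/16 (the sum of squared coefficients), so z^-1 = qbar / (85/16) = 28/85 - 24/85*e1; translating back:
Answer: 28/85 - 24/85*i


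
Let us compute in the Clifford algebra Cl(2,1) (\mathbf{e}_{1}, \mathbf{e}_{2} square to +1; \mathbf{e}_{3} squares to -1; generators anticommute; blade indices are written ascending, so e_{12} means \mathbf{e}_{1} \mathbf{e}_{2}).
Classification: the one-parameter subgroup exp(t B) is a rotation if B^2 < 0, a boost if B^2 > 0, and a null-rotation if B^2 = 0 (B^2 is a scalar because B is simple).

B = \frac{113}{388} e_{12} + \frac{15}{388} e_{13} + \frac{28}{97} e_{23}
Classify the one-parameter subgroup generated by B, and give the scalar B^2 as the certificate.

B^2 term by term: the squares give (\frac{113}{388})^2*(e_{12})^2 + (\frac{15}{388})^2*(e_{13})^2 + (\frac{28}{97})^2*(e_{23})^2 = \frac{12769}{150544}*(-1) + \frac{225}{150544}*(+1) + \frac{784}{9409}*(+1) = 0 (each basis 2-blade squares to minus the product of its generators' squares); cross terms between blades sharing an index anticommute and cancel. So B^2 = 0.
Answer: null-rotation, certificate B^2 = 0. One invariant decides it: the square 0 survives every conjugation, and its sign is exactly the classification.


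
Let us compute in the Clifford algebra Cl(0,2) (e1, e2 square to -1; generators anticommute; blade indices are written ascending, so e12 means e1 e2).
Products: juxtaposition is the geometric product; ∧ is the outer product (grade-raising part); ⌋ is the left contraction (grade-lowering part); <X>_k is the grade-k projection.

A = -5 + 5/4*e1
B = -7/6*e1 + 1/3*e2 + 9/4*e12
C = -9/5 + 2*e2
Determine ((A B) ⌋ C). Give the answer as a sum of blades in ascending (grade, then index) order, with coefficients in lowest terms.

step 1: 35/24 + 35/6*e1 - 215/48*e2 - 65/6*e12
step 2: 19/3 + 35/12*e2
Answer: 19/3 + 35/12*e2


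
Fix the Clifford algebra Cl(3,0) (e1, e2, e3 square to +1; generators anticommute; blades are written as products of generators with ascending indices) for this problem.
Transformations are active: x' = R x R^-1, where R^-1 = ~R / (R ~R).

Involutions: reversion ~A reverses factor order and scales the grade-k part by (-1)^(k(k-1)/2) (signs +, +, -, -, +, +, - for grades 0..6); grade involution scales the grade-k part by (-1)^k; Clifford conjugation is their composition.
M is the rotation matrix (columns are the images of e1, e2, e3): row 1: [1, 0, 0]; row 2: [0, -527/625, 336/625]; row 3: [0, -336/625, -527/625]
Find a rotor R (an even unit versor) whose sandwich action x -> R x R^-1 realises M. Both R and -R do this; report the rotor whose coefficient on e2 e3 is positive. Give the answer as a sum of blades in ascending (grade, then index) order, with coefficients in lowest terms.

Method: write R = a + b12*e1 e2 + b13*e1 e3 + b23*e2 e3 with a^2 + b12^2 + b13^2 + b23^2 = 1 (so R^-1 = ~R). Expanding the columns R e_j ~R gives tr M = 4a^2 - 1 and, from the antisymmetric part, M21 - M12 = -4a*b12, M13 - M31 = 4a*b13, M32 - M23 = -4a*b23.
Here tr M = -429/625, so a^2 = (1 + tr M)/4 = 49/625 and a = ±7/25. Taking a = 7/25: M21 - M12 = 0, M13 - M31 = 0, M32 - M23 = -672/625, giving b12 = 0, b13 = 0, b23 = 24/25, i.e. R = 7/25 + 24/25*e2 e3.
Its e2 e3 coefficient is already positive.
Answer: 7/25 + 24/25*e2 e3. Key observation: the double cover Spin(3) -> SO(3) sends R and -R to the same matrix (trace -429/625 here), so the stated sign of the e2 e3 coefficient is what selects one sheet.


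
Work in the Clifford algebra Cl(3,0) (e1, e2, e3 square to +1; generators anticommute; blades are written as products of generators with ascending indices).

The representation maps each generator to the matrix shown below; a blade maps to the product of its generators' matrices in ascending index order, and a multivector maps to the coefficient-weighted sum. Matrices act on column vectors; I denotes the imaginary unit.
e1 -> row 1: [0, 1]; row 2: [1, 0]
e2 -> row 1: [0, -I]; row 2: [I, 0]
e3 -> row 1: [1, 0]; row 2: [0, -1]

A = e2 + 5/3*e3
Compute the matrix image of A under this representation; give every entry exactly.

M = (1)*rho(e2) + (5/3)*rho(e3), summed entrywise:
Answer: row 1: [5/3, -I]; row 2: [I, -5/3]


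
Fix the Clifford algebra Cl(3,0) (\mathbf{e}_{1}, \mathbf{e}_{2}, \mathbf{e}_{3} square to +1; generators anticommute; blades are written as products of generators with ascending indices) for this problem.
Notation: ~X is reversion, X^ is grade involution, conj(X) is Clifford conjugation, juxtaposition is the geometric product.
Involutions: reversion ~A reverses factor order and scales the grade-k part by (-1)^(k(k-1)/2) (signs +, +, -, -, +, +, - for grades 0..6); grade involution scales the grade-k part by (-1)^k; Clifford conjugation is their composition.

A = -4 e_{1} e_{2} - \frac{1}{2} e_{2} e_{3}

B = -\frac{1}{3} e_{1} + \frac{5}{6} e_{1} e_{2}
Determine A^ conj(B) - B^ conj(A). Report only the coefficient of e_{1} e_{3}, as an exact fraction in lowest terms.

first term: -\frac{10}{3} + \frac{4}{3} e_{2} - \frac{5}{12} e_{1} e_{3} - \frac{1}{6} e_{1} e_{2} e_{3}
second term: -\frac{10}{3} + \frac{4}{3} e_{2} + \frac{5}{12} e_{1} e_{3} + \frac{1}{6} e_{1} e_{2} e_{3}
Answer: -\frac{5}{6}


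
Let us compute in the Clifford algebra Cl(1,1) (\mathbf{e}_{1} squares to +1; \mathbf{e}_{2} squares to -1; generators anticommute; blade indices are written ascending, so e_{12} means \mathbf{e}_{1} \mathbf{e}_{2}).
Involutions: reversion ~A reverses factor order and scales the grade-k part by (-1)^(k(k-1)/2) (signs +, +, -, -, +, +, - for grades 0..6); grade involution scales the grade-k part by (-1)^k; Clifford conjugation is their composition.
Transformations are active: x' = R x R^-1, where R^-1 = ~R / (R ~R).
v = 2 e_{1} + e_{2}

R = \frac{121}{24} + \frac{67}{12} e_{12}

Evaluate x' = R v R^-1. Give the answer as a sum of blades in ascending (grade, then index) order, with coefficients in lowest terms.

~R = \frac{121}{24} - \frac{67}{12} e_{12}, and R ~R = -\frac{1105}{192}, so R^-1 = ~R / (-\frac{1105}{192}).
R v = \frac{9}{2} e_{1} - \frac{49}{8} e_{2}
Answer: -\frac{10922}{1105} e_{1} + \frac{10753}{1105} e_{2}


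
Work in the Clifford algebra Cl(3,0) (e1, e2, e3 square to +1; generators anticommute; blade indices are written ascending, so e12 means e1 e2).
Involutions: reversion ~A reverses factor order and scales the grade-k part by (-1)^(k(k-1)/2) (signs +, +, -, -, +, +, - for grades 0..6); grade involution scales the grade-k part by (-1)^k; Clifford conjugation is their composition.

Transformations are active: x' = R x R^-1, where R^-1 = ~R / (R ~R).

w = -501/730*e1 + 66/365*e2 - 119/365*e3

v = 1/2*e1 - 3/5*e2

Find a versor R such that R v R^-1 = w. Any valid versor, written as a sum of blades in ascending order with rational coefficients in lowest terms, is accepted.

A norm check does it: q(v) = q(w) = 61/100, hence R = v + w = -68/365*e1 - 153/365*e2 - 119/365*e3 realises the map — parallel part kept, (v - w)/2 negated, v carried to w.
Answer: -68/365*e1 - 153/365*e2 - 119/365*e3


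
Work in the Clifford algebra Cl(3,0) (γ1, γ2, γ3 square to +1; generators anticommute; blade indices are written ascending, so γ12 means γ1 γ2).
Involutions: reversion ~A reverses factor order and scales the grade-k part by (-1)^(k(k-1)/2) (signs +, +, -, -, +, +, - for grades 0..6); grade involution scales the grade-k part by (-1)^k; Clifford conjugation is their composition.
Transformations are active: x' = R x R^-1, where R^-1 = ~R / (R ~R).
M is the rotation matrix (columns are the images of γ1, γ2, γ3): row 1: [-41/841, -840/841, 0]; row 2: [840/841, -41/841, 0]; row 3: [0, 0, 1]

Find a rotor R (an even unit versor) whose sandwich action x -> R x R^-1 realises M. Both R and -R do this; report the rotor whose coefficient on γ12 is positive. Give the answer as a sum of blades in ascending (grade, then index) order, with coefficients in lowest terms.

Method: write R = a + b12*γ12 + b13*γ13 + b23*γ23 with a^2 + b12^2 + b13^2 + b23^2 = 1 (so R^-1 = ~R). Expanding the columns R e_j ~R gives tr M = 4a^2 - 1 and, from the antisymmetric part, M21 - M12 = -4a*b12, M13 - M31 = 4a*b13, M32 - M23 = -4a*b23.
Here tr M = 759/841, so a^2 = (1 + tr M)/4 = 400/841 and a = ±20/29. Taking a = 20/29: M21 - M12 = 1680/841, M13 - M31 = 0, M32 - M23 = 0, giving b12 = -21/29, b13 = 0, b23 = 0, i.e. R = 20/29 - 21/29*γ12.
Its γ12 coefficient is negative, so report the other preimage -R.
Answer: -20/29 + 21/29*γ12. Sheet selection: the two-to-one cover makes ±R indistinguishable at the matrix level (trace 759/841), so uniqueness comes from the required sign on γ12.


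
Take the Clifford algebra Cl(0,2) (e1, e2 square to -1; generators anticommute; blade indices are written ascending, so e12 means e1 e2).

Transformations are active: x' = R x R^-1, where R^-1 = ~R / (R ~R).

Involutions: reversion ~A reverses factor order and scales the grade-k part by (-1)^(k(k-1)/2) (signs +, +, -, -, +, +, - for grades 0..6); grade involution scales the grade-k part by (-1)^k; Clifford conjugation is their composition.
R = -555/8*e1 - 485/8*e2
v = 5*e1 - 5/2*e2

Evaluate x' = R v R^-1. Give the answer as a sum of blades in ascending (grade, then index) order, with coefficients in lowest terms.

~R = -555/8*e1 - 485/8*e2, and R ~R = -271625/32, so R^-1 = ~R / (-271625/32).
R v = 3125/16 + 7625/16*e12
Answer: -7855/4346*e1 + 11495/2173*e2


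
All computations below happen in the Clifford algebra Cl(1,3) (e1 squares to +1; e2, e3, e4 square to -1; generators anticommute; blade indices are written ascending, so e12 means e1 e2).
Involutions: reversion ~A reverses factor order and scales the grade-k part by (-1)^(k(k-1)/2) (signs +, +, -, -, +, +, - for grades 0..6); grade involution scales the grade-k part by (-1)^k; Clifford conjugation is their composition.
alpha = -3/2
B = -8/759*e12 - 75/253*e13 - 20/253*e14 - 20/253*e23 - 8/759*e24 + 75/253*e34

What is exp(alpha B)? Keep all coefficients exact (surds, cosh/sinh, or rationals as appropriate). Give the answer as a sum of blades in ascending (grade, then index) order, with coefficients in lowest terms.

B^2 term by term: the squares give (-8/759)^2*(e12)^2 + (-75/253)^2*(e13)^2 + (-20/253)^2*(e14)^2 + (-20/253)^2*(e23)^2 + (-8/759)^2*(e24)^2 + (75/253)^2*(e34)^2 = 64/576081*(+1) + 5625/64009*(+1) + 400/64009*(+1) + 400/64009*(-1) + 64/576081*(-1) + 5625/64009*(-1) = 0 (each basis 2-blade squares to minus the product of its generators' squares); cross terms between blades sharing an index anticommute and cancel; the commuting (index-disjoint) pairs give grade-4 terms 2*c*c'*(blade product), which cancel blade by blade — e1234: -400/64009 - 400/64009 + 800/64009 = 0 — confirming B is simple. So B^2 = 0.
B^2 = 0, so the series closes: exp(alpha B) = 1 + alpha B (parabolic case).
Answer: 1 + 4/253*e12 + 225/506*e13 + 30/253*e14 + 30/253*e23 + 4/253*e24 - 225/506*e34


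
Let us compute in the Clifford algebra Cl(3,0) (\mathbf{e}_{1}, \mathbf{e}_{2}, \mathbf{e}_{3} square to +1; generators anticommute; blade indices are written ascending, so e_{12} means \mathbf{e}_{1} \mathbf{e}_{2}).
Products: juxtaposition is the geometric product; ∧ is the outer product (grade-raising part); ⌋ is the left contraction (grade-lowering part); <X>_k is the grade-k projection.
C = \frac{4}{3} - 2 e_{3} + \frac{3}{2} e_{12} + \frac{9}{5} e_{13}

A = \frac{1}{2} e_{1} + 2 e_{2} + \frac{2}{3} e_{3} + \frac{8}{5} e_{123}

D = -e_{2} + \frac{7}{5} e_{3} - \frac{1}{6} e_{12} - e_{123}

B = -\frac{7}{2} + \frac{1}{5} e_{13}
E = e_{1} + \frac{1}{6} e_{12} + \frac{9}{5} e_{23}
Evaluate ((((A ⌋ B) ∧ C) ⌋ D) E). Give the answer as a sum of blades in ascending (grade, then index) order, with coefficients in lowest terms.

step 1: -\frac{2}{15} e_{1} + \frac{1}{10} e_{3}
step 2: -\frac{8}{45} e_{1} + \frac{2}{15} e_{3} + \frac{4}{15} e_{13} + \frac{3}{20} e_{123}
step 3: \frac{101}{300} - \frac{32}{135} e_{2} - \frac{2}{15} e_{12} + \frac{8}{45} e_{23}
step 4: -\frac{67}{225} + \frac{3047}{8100} e_{1} + \frac{2}{15} e_{2} - \frac{32}{75} e_{3} + \frac{1583}{5400} e_{12} - \frac{182}{675} e_{13} + \frac{303}{500} e_{23} + \frac{8}{45} e_{123}
Answer: -\frac{67}{225} + \frac{3047}{8100} e_{1} + \frac{2}{15} e_{2} - \frac{32}{75} e_{3} + \frac{1583}{5400} e_{12} - \frac{182}{675} e_{13} + \frac{303}{500} e_{23} + \frac{8}{45} e_{123}


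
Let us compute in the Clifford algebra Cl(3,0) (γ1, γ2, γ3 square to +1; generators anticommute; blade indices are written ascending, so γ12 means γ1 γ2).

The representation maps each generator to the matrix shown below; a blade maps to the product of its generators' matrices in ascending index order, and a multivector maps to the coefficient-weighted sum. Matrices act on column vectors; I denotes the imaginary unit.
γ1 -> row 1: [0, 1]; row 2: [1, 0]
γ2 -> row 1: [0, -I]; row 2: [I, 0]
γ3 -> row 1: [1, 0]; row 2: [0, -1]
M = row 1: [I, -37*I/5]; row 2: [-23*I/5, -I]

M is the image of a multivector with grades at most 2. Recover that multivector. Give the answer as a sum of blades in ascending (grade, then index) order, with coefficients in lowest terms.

Method: 1, rho(γ1), rho(γ2), rho(γ3) form a trace-orthogonal basis of the 2x2 complex matrices (tr(X Y) = 2 if X = Y, else 0), so M = m0*1 + m1*rho(γ1) + m2*rho(γ2) + m3*rho(γ3) with m0 = tr(M)/2 = 0, m1 = tr(M rho(γ1))/2 = -6*I, m2 = tr(M rho(γ2))/2 = 7/5, m3 = tr(M rho(γ3))/2 = I.
Multiplying table entries, the bivector images are rho(γ12) = I*rho(γ3), rho(γ13) = -I*rho(γ2), rho(γ23) = I*rho(γ1); with real blade coefficients the real parts of m0..m3 are the coefficients of 1, γ1, γ2, γ3 and the imaginary parts give the bivectors (γ23: Im m1, γ13: -Im m2, γ12: Im m3).
Answer: 7/5*γ2 + γ12 - 6*γ23


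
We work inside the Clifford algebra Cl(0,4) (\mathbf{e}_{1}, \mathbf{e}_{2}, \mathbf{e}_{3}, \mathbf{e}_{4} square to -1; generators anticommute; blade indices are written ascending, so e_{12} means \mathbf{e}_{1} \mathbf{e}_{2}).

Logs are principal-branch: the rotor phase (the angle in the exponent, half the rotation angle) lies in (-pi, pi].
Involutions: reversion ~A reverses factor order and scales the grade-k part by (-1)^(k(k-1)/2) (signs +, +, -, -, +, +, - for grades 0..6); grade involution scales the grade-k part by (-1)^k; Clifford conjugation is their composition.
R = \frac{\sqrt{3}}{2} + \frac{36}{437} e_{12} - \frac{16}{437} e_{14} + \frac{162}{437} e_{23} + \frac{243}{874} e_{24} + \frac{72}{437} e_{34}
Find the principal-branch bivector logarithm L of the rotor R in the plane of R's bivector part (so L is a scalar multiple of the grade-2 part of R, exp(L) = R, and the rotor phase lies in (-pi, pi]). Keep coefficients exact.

The scalar part of R is \frac{\sqrt{3}}{2}, which pins the rotor phase on the principal branch; dividing the bivector part by the sine of that phase recovers the unit plane, and L is the phase times that plane.
Concretely: cos(phase) = \frac{\sqrt{3}}{2} gives phase = ±\frac{\pi}{6}, and since phase/sin(phase) is even the sign is immaterial: L = (phase/sin(phase)) * <R>_2 = (\frac{\pi}{3}) * <R>_2.
Answer: \frac{12 \pi}{437} e_{12} - \frac{16 \pi}{1311} e_{14} + \frac{54 \pi}{437} e_{23} + \frac{81 \pi}{874} e_{24} + \frac{24 \pi}{437} e_{34}


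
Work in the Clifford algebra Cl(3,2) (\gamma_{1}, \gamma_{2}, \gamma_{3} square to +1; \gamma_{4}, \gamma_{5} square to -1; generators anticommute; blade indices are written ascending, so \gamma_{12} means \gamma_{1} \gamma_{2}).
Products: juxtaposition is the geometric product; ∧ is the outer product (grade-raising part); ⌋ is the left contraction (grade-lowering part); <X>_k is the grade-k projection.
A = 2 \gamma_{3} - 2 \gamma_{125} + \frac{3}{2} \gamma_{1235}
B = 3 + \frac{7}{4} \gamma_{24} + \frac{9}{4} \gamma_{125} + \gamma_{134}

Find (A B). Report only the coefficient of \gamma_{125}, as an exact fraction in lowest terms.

step 1: -\frac{9}{2} + \frac{75}{8} \gamma_{3} - 2 \gamma_{14} - 6 \gamma_{125} - \frac{7}{2} \gamma_{145} - \frac{7}{2} \gamma_{234} - \frac{3}{2} \gamma_{245} + 9 \gamma_{1235} - \frac{21}{8} \gamma_{1345} - 2 \gamma_{2345}
Answer: -6


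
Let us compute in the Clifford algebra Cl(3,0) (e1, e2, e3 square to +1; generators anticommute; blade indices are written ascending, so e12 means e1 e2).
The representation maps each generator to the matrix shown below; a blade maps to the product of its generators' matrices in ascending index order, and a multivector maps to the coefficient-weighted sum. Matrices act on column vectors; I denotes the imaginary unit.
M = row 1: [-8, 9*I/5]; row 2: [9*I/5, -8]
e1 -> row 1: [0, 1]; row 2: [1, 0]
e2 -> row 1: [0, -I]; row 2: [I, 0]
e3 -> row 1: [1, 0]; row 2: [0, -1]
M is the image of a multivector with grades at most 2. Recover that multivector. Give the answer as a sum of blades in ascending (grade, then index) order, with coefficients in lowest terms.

Method: 1, rho(e1), rho(e2), rho(e3) form a trace-orthogonal basis of the 2x2 complex matrices (tr(X Y) = 2 if X = Y, else 0), so M = m0*1 + m1*rho(e1) + m2*rho(e2) + m3*rho(e3) with m0 = tr(M)/2 = -8, m1 = tr(M rho(e1))/2 = 9*I/5, m2 = tr(M rho(e2))/2 = 0, m3 = tr(M rho(e3))/2 = 0.
Multiplying table entries, the bivector images are rho(e12) = I*rho(e3), rho(e13) = -I*rho(e2), rho(e23) = I*rho(e1); with real blade coefficients the real parts of m0..m3 are the coefficients of 1, e1, e2, e3 and the imaginary parts give the bivectors (e23: Im m1, e13: -Im m2, e12: Im m3).
Answer: -8 + 9/5*e23


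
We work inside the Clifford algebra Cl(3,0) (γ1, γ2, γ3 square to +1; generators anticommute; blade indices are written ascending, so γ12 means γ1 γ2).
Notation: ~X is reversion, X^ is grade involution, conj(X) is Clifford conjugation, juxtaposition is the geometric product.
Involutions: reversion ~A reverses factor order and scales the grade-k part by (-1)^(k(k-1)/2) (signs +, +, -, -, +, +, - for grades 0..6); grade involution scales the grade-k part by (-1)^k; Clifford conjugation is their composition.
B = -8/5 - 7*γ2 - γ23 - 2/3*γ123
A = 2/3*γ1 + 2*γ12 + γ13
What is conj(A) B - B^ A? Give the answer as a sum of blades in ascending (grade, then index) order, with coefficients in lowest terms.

first term: 226/15*γ1 + 2/3*γ2 - 4/3*γ3 + 103/15*γ12 + 18/5*γ13 + 4/9*γ23 - 19/3*γ123
second term: -226/15*γ1 + 2/3*γ2 - 4/3*γ3 - 133/15*γ12 + 2/5*γ13 + 4/9*γ23 - 23/3*γ123
Answer: 452/15*γ1 + 236/15*γ12 + 16/5*γ13 + 4/3*γ123


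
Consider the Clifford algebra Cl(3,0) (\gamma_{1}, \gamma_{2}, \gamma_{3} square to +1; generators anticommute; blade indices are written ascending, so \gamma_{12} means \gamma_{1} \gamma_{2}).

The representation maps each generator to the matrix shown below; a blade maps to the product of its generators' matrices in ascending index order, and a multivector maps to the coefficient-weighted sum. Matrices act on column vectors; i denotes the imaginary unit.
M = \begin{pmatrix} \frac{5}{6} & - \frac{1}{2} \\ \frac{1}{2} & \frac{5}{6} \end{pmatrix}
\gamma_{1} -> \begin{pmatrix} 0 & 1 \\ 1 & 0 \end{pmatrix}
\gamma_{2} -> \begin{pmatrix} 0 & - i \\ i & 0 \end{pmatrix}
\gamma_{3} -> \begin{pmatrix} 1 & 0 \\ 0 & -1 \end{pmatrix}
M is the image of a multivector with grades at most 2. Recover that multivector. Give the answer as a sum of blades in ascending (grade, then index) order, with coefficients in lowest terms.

Method: 1, rho(\gamma_{1}), rho(\gamma_{2}), rho(\gamma_{3}) form a trace-orthogonal basis of the 2x2 complex matrices (tr(X Y) = 2 if X = Y, else 0), so M = m0*1 + m1*rho(\gamma_{1}) + m2*rho(\gamma_{2}) + m3*rho(\gamma_{3}) with m0 = tr(M)/2 = \frac{5}{6}, m1 = tr(M rho(\gamma_{1}))/2 = 0, m2 = tr(M rho(\gamma_{2}))/2 = - \frac{i}{2}, m3 = tr(M rho(\gamma_{3}))/2 = 0.
Multiplying table entries, the bivector images are rho(\gamma_{12}) = i*rho(\gamma_{3}), rho(\gamma_{13}) = -i*rho(\gamma_{2}), rho(\gamma_{23}) = i*rho(\gamma_{1}); with real blade coefficients the real parts of m0..m3 are the coefficients of 1, \gamma_{1}, \gamma_{2}, \gamma_{3} and the imaginary parts give the bivectors (\gamma_{23}: Im m1, \gamma_{13}: -Im m2, \gamma_{12}: Im m3).
Answer: \frac{5}{6} + \frac{1}{2} \gamma_{13}
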